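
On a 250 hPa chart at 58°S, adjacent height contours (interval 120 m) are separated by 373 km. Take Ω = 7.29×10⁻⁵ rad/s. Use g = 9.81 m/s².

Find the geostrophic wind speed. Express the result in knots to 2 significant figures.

50 knots

Coriolis parameter at 58°S:
f = 2Ω sin φ = 2 × 7.29×10⁻⁵ × sin 58° = 1.24×10⁻⁴ s⁻¹
Height gradient: |∂Z/∂n| = 120 m / 373000 m = 3.22×10⁻⁴
On a pressure surface, geostrophic balance gives V_g = (g/f)|∂Z/∂n|:
V_g = 9.81 × 3.22×10⁻⁴ / 1.24×10⁻⁴ = 25.5 m/s
Converting: 25.5 m/s × 1.944 = 50 knots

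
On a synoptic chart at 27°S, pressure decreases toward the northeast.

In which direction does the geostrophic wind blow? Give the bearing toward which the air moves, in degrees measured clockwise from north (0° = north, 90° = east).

315°

The pressure-gradient force points toward the northeast (bearing 045°).
Geostrophic balance: in the Southern Hemisphere the Coriolis force deflects motion to the left, so the geostrophic wind blows 90° to the left of the pressure-gradient force (low pressure on the right).
Rotating 045° by 90° counterclockwise gives 315° — the wind blows toward the northwest.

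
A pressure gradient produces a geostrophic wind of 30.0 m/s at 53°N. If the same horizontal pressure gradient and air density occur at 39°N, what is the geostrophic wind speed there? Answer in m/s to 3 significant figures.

38.1 m/s

With the same pressure gradient and density, V_g ∝ 1/f ∝ 1/sin φ.
V₂ = V₁ · sin φ₁ / sin φ₂ = 30.0 × sin 53° / sin 39°
V₂ = 30.0 × 0.7986/0.6293 = 38.1 m/s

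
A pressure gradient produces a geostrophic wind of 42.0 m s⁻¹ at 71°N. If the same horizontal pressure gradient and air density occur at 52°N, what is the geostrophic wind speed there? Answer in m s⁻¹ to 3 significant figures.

50.4 m s⁻¹

With the same pressure gradient and density, V_g ∝ 1/f ∝ 1/sin φ.
V₂ = V₁ · sin φ₁ / sin φ₂ = 42.0 × sin 71° / sin 52°
V₂ = 42.0 × 0.9455/0.7880 = 50.4 m s⁻¹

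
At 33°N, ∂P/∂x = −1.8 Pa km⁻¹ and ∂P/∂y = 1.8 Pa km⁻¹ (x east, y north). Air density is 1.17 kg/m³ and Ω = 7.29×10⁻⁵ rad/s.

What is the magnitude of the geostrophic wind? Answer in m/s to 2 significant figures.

27 m/s

Coriolis parameter at 33°N:
f = 2Ω sin φ = 2 × 7.29×10⁻⁵ × sin 33° = 7.94×10⁻⁵ s⁻¹
Component geostrophic relations (x east, y north):
u_g = −(1/(fρ)) ∂P/∂y,  v_g = (1/(fρ)) ∂P/∂x
u_g = −(1.8×10⁻³)/(7.94×10⁻⁵ × 1.17) = −19.4 m/s;  v_g = (−1.8×10⁻³)/(7.94×10⁻⁵ × 1.17) = −19.4 m/s
|V_g| = √(u_g² + v_g²) = 27.4 m/s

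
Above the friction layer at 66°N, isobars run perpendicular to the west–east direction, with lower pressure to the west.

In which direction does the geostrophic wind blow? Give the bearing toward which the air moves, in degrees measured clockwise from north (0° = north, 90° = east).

The pressure-gradient force points toward the west (bearing 270°).
Geostrophic balance: in the Northern Hemisphere the Coriolis force deflects motion to the right, so the geostrophic wind blows 90° to the right of the pressure-gradient force (low pressure on the left).
Rotating 270° by 90° clockwise gives 000° — the wind blows toward the north.

000°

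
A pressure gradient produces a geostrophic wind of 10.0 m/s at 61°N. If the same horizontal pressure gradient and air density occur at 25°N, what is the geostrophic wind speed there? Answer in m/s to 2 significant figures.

21 m/s

With the same pressure gradient and density, V_g ∝ 1/f ∝ 1/sin φ.
V₂ = V₁ · sin φ₁ / sin φ₂ = 10.0 × sin 61° / sin 25°
V₂ = 10.0 × 0.8746/0.4226 = 21 m/s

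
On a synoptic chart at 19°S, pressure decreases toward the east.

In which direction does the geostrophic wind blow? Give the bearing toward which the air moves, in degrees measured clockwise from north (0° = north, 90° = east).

000°

The pressure-gradient force points toward the east (bearing 090°).
Geostrophic balance: in the Southern Hemisphere the Coriolis force deflects motion to the left, so the geostrophic wind blows 90° to the left of the pressure-gradient force (low pressure on the right).
Rotating 090° by 90° counterclockwise gives 000° — the wind blows toward the north.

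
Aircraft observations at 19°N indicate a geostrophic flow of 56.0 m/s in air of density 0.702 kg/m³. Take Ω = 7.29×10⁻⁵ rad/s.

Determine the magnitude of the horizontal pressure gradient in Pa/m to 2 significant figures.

Coriolis parameter at 19°N:
f = 2Ω sin φ = 2 × 7.29×10⁻⁵ × sin 19° = 4.75×10⁻⁵ s⁻¹
Geostrophic balance rearranged: |∂P/∂n| = f ρ V_g
|∂P/∂n| = 4.75×10⁻⁵ × 0.702 × 56.0 = 1.87×10⁻³ Pa/m

1.9×10⁻³ Pa/m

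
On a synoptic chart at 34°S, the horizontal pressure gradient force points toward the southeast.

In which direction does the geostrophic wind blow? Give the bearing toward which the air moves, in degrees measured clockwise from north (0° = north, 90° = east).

045°

The pressure-gradient force points toward the southeast (bearing 135°).
Geostrophic balance: in the Southern Hemisphere the Coriolis force deflects motion to the left, so the geostrophic wind blows 90° to the left of the pressure-gradient force (low pressure on the right).
Rotating 135° by 90° counterclockwise gives 045° — the wind blows toward the northeast.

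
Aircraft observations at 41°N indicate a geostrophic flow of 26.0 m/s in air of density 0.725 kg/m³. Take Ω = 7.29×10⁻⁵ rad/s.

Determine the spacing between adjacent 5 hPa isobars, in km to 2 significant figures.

Coriolis parameter at 41°N:
f = 2Ω sin φ = 2 × 7.29×10⁻⁵ × sin 41° = 9.57×10⁻⁵ s⁻¹
Geostrophic balance rearranged: |∂P/∂n| = f ρ V_g
|∂P/∂n| = 9.57×10⁻⁵ × 0.725 × 26.0 = 1.80×10⁻³ Pa/m
Isobar spacing: Δn = ΔP/|∂P/∂n| = 500 Pa / 1.80×10⁻³ Pa/m = 277305 m ≈ 280 km

280 km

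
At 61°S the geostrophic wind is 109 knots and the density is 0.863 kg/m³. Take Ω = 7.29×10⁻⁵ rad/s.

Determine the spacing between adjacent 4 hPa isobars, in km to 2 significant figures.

Coriolis parameter at 61°S:
f = 2Ω sin φ = 2 × 7.29×10⁻⁵ × sin 61° = 1.28×10⁻⁴ s⁻¹
Wind speed in SI: 109 knots = 56.1 m/s
Geostrophic balance rearranged: |∂P/∂n| = f ρ V_g
|∂P/∂n| = 1.28×10⁻⁴ × 0.863 × 56.1 = 6.17×10⁻³ Pa/m
Isobar spacing: Δn = ΔP/|∂P/∂n| = 400 Pa / 6.17×10⁻³ Pa/m = 64820 m ≈ 65 km

65 km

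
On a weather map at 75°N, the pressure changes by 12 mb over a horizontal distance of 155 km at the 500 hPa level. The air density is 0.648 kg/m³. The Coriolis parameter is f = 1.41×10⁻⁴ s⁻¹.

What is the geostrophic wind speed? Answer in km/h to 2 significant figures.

Pressure gradient: |∂P/∂n| = 1200 Pa / 155000 m = 7.74×10⁻³ Pa/m
Geostrophic balance (pressure-gradient force = Coriolis force):
V_g = (1/(fρ)) |∂P/∂n| = 7.74×10⁻³ / (1.41×10⁻⁴ × 0.648) = 84.7 m/s
Converting: 84.7 m/s × 3.6 = 310 km/h

310 km/h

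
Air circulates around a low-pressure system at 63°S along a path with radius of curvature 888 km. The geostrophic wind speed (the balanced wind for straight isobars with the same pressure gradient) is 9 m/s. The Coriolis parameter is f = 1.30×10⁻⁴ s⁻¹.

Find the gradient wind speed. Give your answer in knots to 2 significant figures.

Around a low, centrifugal force acts outward with Coriolis, so pressure-gradient force balances both:
(1/ρ)|∂P/∂n| = fV + V²/R  →  V² + fR·V − fR·V_g = 0
With fR = 1.30×10⁻⁴ × 888×10³ m = 115 m/s:
V = [−fR + √((fR)² + 4 fR V_g)]/2 = [−115 + √(115² + 4×115×9)]/2 = 8.39 m/s
Subgeostrophic (V < V_g = 9 m/s), as expected around a low.
Converting: 8.39 m/s × 1.944 = 16 knots

16 knots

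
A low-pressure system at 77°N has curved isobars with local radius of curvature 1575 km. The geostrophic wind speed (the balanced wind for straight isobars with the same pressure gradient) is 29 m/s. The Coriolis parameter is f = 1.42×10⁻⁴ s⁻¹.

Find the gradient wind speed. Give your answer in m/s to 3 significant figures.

Around a low, centrifugal force acts outward with Coriolis, so pressure-gradient force balances both:
(1/ρ)|∂P/∂n| = fV + V²/R  →  V² + fR·V − fR·V_g = 0
With fR = 1.42×10⁻⁴ × 1575×10³ m = 224 m/s:
V = [−fR + √((fR)² + 4 fR V_g)]/2 = [−224 + √(224² + 4×224×29)]/2 = 26 m/s
Subgeostrophic (V < V_g = 29 m/s), as expected around a low.

26.0 m/s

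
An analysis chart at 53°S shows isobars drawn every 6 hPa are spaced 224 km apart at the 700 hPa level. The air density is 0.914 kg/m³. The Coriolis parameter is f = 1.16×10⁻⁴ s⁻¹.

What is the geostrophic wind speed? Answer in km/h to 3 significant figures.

Pressure gradient: |∂P/∂n| = 600 Pa / 224000 m = 2.68×10⁻³ Pa/m
Geostrophic balance (pressure-gradient force = Coriolis force):
V_g = (1/(fρ)) |∂P/∂n| = 2.68×10⁻³ / (1.16×10⁻⁴ × 0.914) = 25.3 m/s
Converting: 25.3 m/s × 3.6 = 90.9 km/h

90.9 km/h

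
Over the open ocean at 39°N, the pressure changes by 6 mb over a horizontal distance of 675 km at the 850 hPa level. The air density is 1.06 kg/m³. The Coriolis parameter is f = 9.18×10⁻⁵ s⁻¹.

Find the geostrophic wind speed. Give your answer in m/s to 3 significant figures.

Pressure gradient: |∂P/∂n| = 600 Pa / 675000 m = 8.89×10⁻⁴ Pa/m
Geostrophic balance (pressure-gradient force = Coriolis force):
V_g = (1/(fρ)) |∂P/∂n| = 8.89×10⁻⁴ / (9.18×10⁻⁵ × 1.06) = 9.13 m/s

9.13 m/s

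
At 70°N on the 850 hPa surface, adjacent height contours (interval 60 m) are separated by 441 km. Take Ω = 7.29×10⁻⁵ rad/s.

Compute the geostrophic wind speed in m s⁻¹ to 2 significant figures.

Coriolis parameter at 70°N:
f = 2Ω sin φ = 2 × 7.29×10⁻⁵ × sin 70° = 1.37×10⁻⁴ s⁻¹
Height gradient: |∂Z/∂n| = 60 m / 441000 m = 1.36×10⁻⁴
On a pressure surface, geostrophic balance gives V_g = (g/f)|∂Z/∂n|:
V_g = 9.81 × 1.36×10⁻⁴ / 1.37×10⁻⁴ = 9.74 m/s

9.7 m s⁻¹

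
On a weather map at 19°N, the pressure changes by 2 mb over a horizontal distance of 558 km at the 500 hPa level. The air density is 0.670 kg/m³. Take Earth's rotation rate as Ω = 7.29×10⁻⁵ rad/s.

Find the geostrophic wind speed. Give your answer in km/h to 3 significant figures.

Coriolis parameter at 19°N:
f = 2Ω sin φ = 2 × 7.29×10⁻⁵ × sin 19° = 4.75×10⁻⁵ s⁻¹
Pressure gradient: |∂P/∂n| = 200 Pa / 558000 m = 3.58×10⁻⁴ Pa/m
Geostrophic balance (pressure-gradient force = Coriolis force):
V_g = (1/(fρ)) |∂P/∂n| = 3.58×10⁻⁴ / (4.75×10⁻⁵ × 0.670) = 11.3 m/s
Converting: 11.3 m/s × 3.6 = 40.6 km/h

40.6 km/h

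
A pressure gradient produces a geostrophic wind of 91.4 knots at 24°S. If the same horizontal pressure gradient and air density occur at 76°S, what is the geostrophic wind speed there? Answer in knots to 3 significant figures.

38.3 knots

With the same pressure gradient and density, V_g ∝ 1/f ∝ 1/sin φ.
V₂ = V₁ · sin φ₁ / sin φ₂ = 91.4 × sin 24° / sin 76°
V₂ = 91.4 × 0.4067/0.9703 = 38.3 knots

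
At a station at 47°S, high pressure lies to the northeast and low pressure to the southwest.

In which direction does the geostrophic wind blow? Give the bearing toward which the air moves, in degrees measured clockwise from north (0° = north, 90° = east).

The pressure-gradient force points toward the southwest (bearing 225°).
Geostrophic balance: in the Southern Hemisphere the Coriolis force deflects motion to the left, so the geostrophic wind blows 90° to the left of the pressure-gradient force (low pressure on the right).
Rotating 225° by 90° counterclockwise gives 135° — the wind blows toward the southeast.

135°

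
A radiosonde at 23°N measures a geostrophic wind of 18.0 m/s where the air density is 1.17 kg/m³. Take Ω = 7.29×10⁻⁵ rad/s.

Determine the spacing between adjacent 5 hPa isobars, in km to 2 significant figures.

Coriolis parameter at 23°N:
f = 2Ω sin φ = 2 × 7.29×10⁻⁵ × sin 23° = 5.70×10⁻⁵ s⁻¹
Geostrophic balance rearranged: |∂P/∂n| = f ρ V_g
|∂P/∂n| = 5.70×10⁻⁵ × 1.17 × 18.0 = 1.20×10⁻³ Pa/m
Isobar spacing: Δn = ΔP/|∂P/∂n| = 500 Pa / 1.20×10⁻³ Pa/m = 416750 m ≈ 420 km

420 km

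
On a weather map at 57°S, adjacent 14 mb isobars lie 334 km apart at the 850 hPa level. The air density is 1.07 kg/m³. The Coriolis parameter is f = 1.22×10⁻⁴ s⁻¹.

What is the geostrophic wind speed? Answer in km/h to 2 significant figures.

120 km/h

Pressure gradient: |∂P/∂n| = 1400 Pa / 334000 m = 4.19×10⁻³ Pa/m
Geostrophic balance (pressure-gradient force = Coriolis force):
V_g = (1/(fρ)) |∂P/∂n| = 4.19×10⁻³ / (1.22×10⁻⁴ × 1.07) = 32.1 m/s
Converting: 32.1 m/s × 3.6 = 120 km/h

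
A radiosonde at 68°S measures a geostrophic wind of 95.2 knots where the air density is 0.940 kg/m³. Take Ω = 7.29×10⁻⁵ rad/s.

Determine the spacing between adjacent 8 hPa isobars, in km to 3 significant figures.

Coriolis parameter at 68°S:
f = 2Ω sin φ = 2 × 7.29×10⁻⁵ × sin 68° = 1.35×10⁻⁴ s⁻¹
Wind speed in SI: 95.2 knots = 49.0 m/s
Geostrophic balance rearranged: |∂P/∂n| = f ρ V_g
|∂P/∂n| = 1.35×10⁻⁴ × 0.940 × 49.0 = 6.22×10⁻³ Pa/m
Isobar spacing: Δn = ΔP/|∂P/∂n| = 800 Pa / 6.22×10⁻³ Pa/m = 128548 m ≈ 129 km

129 km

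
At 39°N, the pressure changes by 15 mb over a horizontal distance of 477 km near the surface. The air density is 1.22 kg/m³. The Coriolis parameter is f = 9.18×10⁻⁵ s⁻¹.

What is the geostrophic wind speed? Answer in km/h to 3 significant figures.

101 km/h

Pressure gradient: |∂P/∂n| = 1500 Pa / 477000 m = 3.14×10⁻³ Pa/m
Geostrophic balance (pressure-gradient force = Coriolis force):
V_g = (1/(fρ)) |∂P/∂n| = 3.14×10⁻³ / (9.18×10⁻⁵ × 1.22) = 28.1 m/s
Converting: 28.1 m/s × 3.6 = 101 km/h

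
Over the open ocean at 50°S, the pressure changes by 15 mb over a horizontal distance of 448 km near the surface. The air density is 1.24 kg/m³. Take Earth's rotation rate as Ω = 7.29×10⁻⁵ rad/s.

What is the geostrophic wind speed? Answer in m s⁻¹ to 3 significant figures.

24.2 m s⁻¹

Coriolis parameter at 50°S:
f = 2Ω sin φ = 2 × 7.29×10⁻⁵ × sin 50° = 1.12×10⁻⁴ s⁻¹
Pressure gradient: |∂P/∂n| = 1500 Pa / 448000 m = 3.35×10⁻³ Pa/m
Geostrophic balance (pressure-gradient force = Coriolis force):
V_g = (1/(fρ)) |∂P/∂n| = 3.35×10⁻³ / (1.12×10⁻⁴ × 1.24) = 24.2 m/s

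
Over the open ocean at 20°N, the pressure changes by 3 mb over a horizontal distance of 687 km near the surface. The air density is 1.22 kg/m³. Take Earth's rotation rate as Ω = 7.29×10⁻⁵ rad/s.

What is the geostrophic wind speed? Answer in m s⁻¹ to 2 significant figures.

Coriolis parameter at 20°N:
f = 2Ω sin φ = 2 × 7.29×10⁻⁵ × sin 20° = 4.99×10⁻⁵ s⁻¹
Pressure gradient: |∂P/∂n| = 300 Pa / 687000 m = 4.37×10⁻⁴ Pa/m
Geostrophic balance (pressure-gradient force = Coriolis force):
V_g = (1/(fρ)) |∂P/∂n| = 4.37×10⁻⁴ / (4.99×10⁻⁵ × 1.22) = 7.18 m/s

7.2 m s⁻¹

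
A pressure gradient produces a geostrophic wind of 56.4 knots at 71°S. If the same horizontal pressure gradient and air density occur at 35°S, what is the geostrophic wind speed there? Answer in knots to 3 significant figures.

With the same pressure gradient and density, V_g ∝ 1/f ∝ 1/sin φ.
V₂ = V₁ · sin φ₁ / sin φ₂ = 56.4 × sin 71° / sin 35°
V₂ = 56.4 × 0.9455/0.5736 = 93.0 knots

93.0 knots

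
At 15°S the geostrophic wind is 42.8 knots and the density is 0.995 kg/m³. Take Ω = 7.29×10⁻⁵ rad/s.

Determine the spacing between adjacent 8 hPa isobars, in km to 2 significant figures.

970 km

Coriolis parameter at 15°S:
f = 2Ω sin φ = 2 × 7.29×10⁻⁵ × sin 15° = 3.77×10⁻⁵ s⁻¹
Wind speed in SI: 42.8 knots = 22.0 m/s
Geostrophic balance rearranged: |∂P/∂n| = f ρ V_g
|∂P/∂n| = 3.77×10⁻⁵ × 0.995 × 22.0 = 8.27×10⁻⁴ Pa/m
Isobar spacing: Δn = ΔP/|∂P/∂n| = 800 Pa / 8.27×10⁻⁴ Pa/m = 967679 m ≈ 970 km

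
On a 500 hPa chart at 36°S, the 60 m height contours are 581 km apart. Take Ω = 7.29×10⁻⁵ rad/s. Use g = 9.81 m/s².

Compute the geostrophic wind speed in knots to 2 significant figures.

23 knots

Coriolis parameter at 36°S:
f = 2Ω sin φ = 2 × 7.29×10⁻⁵ × sin 36° = 8.57×10⁻⁵ s⁻¹
Height gradient: |∂Z/∂n| = 60 m / 581000 m = 1.03×10⁻⁴
On a pressure surface, geostrophic balance gives V_g = (g/f)|∂Z/∂n|:
V_g = 9.81 × 1.03×10⁻⁴ / 8.57×10⁻⁵ = 11.8 m/s
Converting: 11.8 m/s × 1.944 = 23 knots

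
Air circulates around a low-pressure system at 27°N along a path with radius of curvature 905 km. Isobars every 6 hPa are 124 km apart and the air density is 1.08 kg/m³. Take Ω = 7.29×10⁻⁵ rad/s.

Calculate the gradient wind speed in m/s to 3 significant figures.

Coriolis parameter at 27°N:
f = 2Ω sin φ = 2 × 7.29×10⁻⁵ × sin 27° = 6.62×10⁻⁵ s⁻¹
Pressure gradient: |∂P/∂n| = 600 Pa / 124000 m = 4.84×10⁻³ Pa/m
Geostrophic speed: V_g = |∂P/∂n|/(fρ) = 4.84×10⁻³/(6.62×10⁻⁵ × 1.08) = 67.7 m/s
Around a low, centrifugal force acts outward with Coriolis, so pressure-gradient force balances both:
(1/ρ)|∂P/∂n| = fV + V²/R  →  V² + fR·V − fR·V_g = 0
With fR = 6.62×10⁻⁵ × 905×10³ m = 59.9 m/s:
V = [−fR + √((fR)² + 4 fR V_g)]/2 = [−59.9 + √(59.9² + 4×59.9×67.7)]/2 = 40.4 m/s
Subgeostrophic (V < V_g = 67.7 m/s), as expected around a low.

40.4 m/s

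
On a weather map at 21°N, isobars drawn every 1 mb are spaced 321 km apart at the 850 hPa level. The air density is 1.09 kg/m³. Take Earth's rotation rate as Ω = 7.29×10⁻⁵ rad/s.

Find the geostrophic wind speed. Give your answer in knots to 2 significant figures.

11 knots

Coriolis parameter at 21°N:
f = 2Ω sin φ = 2 × 7.29×10⁻⁵ × sin 21° = 5.23×10⁻⁵ s⁻¹
Pressure gradient: |∂P/∂n| = 100 Pa / 321000 m = 3.12×10⁻⁴ Pa/m
Geostrophic balance (pressure-gradient force = Coriolis force):
V_g = (1/(fρ)) |∂P/∂n| = 3.12×10⁻⁴ / (5.23×10⁻⁵ × 1.09) = 5.47 m/s
Converting: 5.47 m/s × 1.944 = 11 knots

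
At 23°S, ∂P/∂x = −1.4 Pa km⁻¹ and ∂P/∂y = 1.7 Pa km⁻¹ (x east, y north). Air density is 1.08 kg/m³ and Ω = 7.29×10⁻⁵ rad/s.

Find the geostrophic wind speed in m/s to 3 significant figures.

35.8 m/s

Coriolis parameter at 23°S:
f = 2Ω sin φ = 2 × 7.29×10⁻⁵ × sin 23° = 5.70×10⁻⁵ s⁻¹
In the Southern Hemisphere f is negative: f = −5.70×10⁻⁵ s⁻¹.
Component geostrophic relations (x east, y north):
u_g = −(1/(fρ)) ∂P/∂y,  v_g = (1/(fρ)) ∂P/∂x
u_g = −(1.7×10⁻³)/(−5.70×10⁻⁵ × 1.08) = 27.6 m/s;  v_g = (−1.4×10⁻³)/(−5.70×10⁻⁵ × 1.08) = 22.8 m/s
|V_g| = √(u_g² + v_g²) = 35.8 m/s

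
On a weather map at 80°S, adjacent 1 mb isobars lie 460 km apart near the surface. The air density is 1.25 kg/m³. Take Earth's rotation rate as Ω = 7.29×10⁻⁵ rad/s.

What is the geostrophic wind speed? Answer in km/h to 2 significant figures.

4.4 km/h

Coriolis parameter at 80°S:
f = 2Ω sin φ = 2 × 7.29×10⁻⁵ × sin 80° = 1.44×10⁻⁴ s⁻¹
Pressure gradient: |∂P/∂n| = 100 Pa / 460000 m = 2.17×10⁻⁴ Pa/m
Geostrophic balance (pressure-gradient force = Coriolis force):
V_g = (1/(fρ)) |∂P/∂n| = 2.17×10⁻⁴ / (1.44×10⁻⁴ × 1.25) = 1.21 m/s
Converting: 1.21 m/s × 3.6 = 4.4 km/h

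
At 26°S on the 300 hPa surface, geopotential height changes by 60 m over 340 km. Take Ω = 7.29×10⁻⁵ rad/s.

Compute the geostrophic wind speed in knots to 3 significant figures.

52.7 knots

Coriolis parameter at 26°S:
f = 2Ω sin φ = 2 × 7.29×10⁻⁵ × sin 26° = 6.39×10⁻⁵ s⁻¹
Height gradient: |∂Z/∂n| = 60 m / 340000 m = 1.76×10⁻⁴
On a pressure surface, geostrophic balance gives V_g = (g/f)|∂Z/∂n|:
V_g = 9.81 × 1.76×10⁻⁴ / 6.39×10⁻⁵ = 27.1 m/s
Converting: 27.1 m/s × 1.944 = 52.7 knots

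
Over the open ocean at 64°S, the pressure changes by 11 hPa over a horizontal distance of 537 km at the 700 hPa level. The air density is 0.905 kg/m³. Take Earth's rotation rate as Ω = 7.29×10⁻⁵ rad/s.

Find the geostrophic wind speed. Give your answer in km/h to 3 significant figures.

Coriolis parameter at 64°S:
f = 2Ω sin φ = 2 × 7.29×10⁻⁵ × sin 64° = 1.31×10⁻⁴ s⁻¹
Pressure gradient: |∂P/∂n| = 1100 Pa / 537000 m = 2.05×10⁻³ Pa/m
Geostrophic balance (pressure-gradient force = Coriolis force):
V_g = (1/(fρ)) |∂P/∂n| = 2.05×10⁻³ / (1.31×10⁻⁴ × 0.905) = 17.3 m/s
Converting: 17.3 m/s × 3.6 = 62.2 km/h

62.2 km/h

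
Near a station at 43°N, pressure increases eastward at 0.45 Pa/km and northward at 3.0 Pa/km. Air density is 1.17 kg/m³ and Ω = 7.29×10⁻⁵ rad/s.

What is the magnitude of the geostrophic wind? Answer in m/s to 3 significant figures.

26.1 m/s

Coriolis parameter at 43°N:
f = 2Ω sin φ = 2 × 7.29×10⁻⁵ × sin 43° = 9.94×10⁻⁵ s⁻¹
Component geostrophic relations (x east, y north):
u_g = −(1/(fρ)) ∂P/∂y,  v_g = (1/(fρ)) ∂P/∂x
u_g = −(3.0×10⁻³)/(9.94×10⁻⁵ × 1.17) = −25.8 m/s;  v_g = (0.45×10⁻³)/(9.94×10⁻⁵ × 1.17) = 3.87 m/s
|V_g| = √(u_g² + v_g²) = 26.1 m/s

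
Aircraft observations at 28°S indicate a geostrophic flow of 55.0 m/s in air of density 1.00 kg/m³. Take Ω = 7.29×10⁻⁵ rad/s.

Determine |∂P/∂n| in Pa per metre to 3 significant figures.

3.76×10⁻³ Pa/m

Coriolis parameter at 28°S:
f = 2Ω sin φ = 2 × 7.29×10⁻⁵ × sin 28° = 6.84×10⁻⁵ s⁻¹
Geostrophic balance rearranged: |∂P/∂n| = f ρ V_g
|∂P/∂n| = 6.84×10⁻⁵ × 1.00 × 55.0 = 3.76×10⁻³ Pa/m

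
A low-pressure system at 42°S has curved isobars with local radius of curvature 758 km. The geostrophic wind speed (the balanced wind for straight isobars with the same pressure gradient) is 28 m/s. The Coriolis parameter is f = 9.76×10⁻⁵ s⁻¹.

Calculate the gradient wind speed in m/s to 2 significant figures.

Around a low, centrifugal force acts outward with Coriolis, so pressure-gradient force balances both:
(1/ρ)|∂P/∂n| = fV + V²/R  →  V² + fR·V − fR·V_g = 0
With fR = 9.76×10⁻⁵ × 758×10³ m = 74.0 m/s:
V = [−fR + √((fR)² + 4 fR V_g)]/2 = [−74.0 + √(74.0² + 4×74.0×28)]/2 = 21.7 m/s
Subgeostrophic (V < V_g = 28 m/s), as expected around a low.

22 m/s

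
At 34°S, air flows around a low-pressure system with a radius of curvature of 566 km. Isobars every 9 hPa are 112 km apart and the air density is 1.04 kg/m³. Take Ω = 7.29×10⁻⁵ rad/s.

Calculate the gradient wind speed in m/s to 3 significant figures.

Coriolis parameter at 34°S:
f = 2Ω sin φ = 2 × 7.29×10⁻⁵ × sin 34° = 8.15×10⁻⁵ s⁻¹
Pressure gradient: |∂P/∂n| = 900 Pa / 112000 m = 8.04×10⁻³ Pa/m
Geostrophic speed: V_g = |∂P/∂n|/(fρ) = 8.04×10⁻³/(8.15×10⁻⁵ × 1.04) = 94.8 m/s
Around a low, centrifugal force acts outward with Coriolis, so pressure-gradient force balances both:
(1/ρ)|∂P/∂n| = fV + V²/R  →  V² + fR·V − fR·V_g = 0
With fR = 8.15×10⁻⁵ × 566×10³ m = 46.1 m/s:
V = [−fR + √((fR)² + 4 fR V_g)]/2 = [−46.1 + √(46.1² + 4×46.1×94.8)]/2 = 47 m/s
Subgeostrophic (V < V_g = 94.8 m/s), as expected around a low.

47.0 m/s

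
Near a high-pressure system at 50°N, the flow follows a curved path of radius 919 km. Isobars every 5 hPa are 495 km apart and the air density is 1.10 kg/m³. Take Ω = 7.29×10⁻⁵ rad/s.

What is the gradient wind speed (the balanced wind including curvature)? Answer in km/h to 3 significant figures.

Coriolis parameter at 50°N:
f = 2Ω sin φ = 2 × 7.29×10⁻⁵ × sin 50° = 1.12×10⁻⁴ s⁻¹
Pressure gradient: |∂P/∂n| = 500 Pa / 495000 m = 1.01×10⁻³ Pa/m
Geostrophic speed: V_g = |∂P/∂n|/(fρ) = 1.01×10⁻³/(1.12×10⁻⁴ × 1.10) = 8.22 m/s
Around a high, pressure-gradient force acts outward with centrifugal, so Coriolis balances both:
fV = (1/ρ)|∂P/∂n| + V²/R  →  V² − fR·V + fR·V_g = 0
With fR = 1.12×10⁻⁴ × 919×10³ m = 103 m/s:
V = [fR − √((fR)² − 4 fR V_g)]/2 = [103 − √(103² − 4×103×8.22)]/2 = 9.01 m/s
Supergeostrophic (V > V_g = 8.22 m/s), as expected around a high.
Converting: 9.01 m/s × 3.6 = 32.4 km/h

32.4 km/h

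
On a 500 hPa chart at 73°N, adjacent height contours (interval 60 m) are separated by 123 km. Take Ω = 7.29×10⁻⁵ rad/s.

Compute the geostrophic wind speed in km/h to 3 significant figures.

Coriolis parameter at 73°N:
f = 2Ω sin φ = 2 × 7.29×10⁻⁵ × sin 73° = 1.39×10⁻⁴ s⁻¹
Height gradient: |∂Z/∂n| = 60 m / 123000 m = 4.88×10⁻⁴
On a pressure surface, geostrophic balance gives V_g = (g/f)|∂Z/∂n|:
V_g = 9.81 × 4.88×10⁻⁴ / 1.39×10⁻⁴ = 34.3 m/s
Converting: 34.3 m/s × 3.6 = 124 km/h

124 km/h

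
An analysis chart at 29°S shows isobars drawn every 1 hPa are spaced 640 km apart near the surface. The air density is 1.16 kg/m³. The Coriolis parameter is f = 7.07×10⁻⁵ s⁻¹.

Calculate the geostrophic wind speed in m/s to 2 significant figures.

Pressure gradient: |∂P/∂n| = 100 Pa / 640000 m = 1.56×10⁻⁴ Pa/m
Geostrophic balance (pressure-gradient force = Coriolis force):
V_g = (1/(fρ)) |∂P/∂n| = 1.56×10⁻⁴ / (7.07×10⁻⁵ × 1.16) = 1.91 m/s

1.9 m/s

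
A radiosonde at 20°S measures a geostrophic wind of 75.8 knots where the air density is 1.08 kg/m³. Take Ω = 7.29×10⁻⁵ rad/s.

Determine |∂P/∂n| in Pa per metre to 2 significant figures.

2.1×10⁻³ Pa/m

Coriolis parameter at 20°S:
f = 2Ω sin φ = 2 × 7.29×10⁻⁵ × sin 20° = 4.99×10⁻⁵ s⁻¹
Wind speed in SI: 75.8 knots = 39.0 m/s
Geostrophic balance rearranged: |∂P/∂n| = f ρ V_g
|∂P/∂n| = 4.99×10⁻⁵ × 1.08 × 39.0 = 2.10×10⁻³ Pa/m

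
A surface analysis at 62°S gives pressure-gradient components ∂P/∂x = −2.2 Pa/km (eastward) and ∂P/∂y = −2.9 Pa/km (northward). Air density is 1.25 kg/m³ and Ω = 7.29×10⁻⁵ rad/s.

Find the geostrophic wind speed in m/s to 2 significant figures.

23 m/s

Coriolis parameter at 62°S:
f = 2Ω sin φ = 2 × 7.29×10⁻⁵ × sin 62° = 1.29×10⁻⁴ s⁻¹
In the Southern Hemisphere f is negative: f = −1.29×10⁻⁴ s⁻¹.
Component geostrophic relations (x east, y north):
u_g = −(1/(fρ)) ∂P/∂y,  v_g = (1/(fρ)) ∂P/∂x
u_g = −(−2.9×10⁻³)/(−1.29×10⁻⁴ × 1.25) = −18.0 m/s;  v_g = (−2.2×10⁻³)/(−1.29×10⁻⁴ × 1.25) = 13.7 m/s
|V_g| = √(u_g² + v_g²) = 22.6 m/s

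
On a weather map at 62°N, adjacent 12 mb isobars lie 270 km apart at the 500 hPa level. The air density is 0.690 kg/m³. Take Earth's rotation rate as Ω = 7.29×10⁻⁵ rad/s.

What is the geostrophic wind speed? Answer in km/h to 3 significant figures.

180 km/h

Coriolis parameter at 62°N:
f = 2Ω sin φ = 2 × 7.29×10⁻⁵ × sin 62° = 1.29×10⁻⁴ s⁻¹
Pressure gradient: |∂P/∂n| = 1200 Pa / 270000 m = 4.44×10⁻³ Pa/m
Geostrophic balance (pressure-gradient force = Coriolis force):
V_g = (1/(fρ)) |∂P/∂n| = 4.44×10⁻³ / (1.29×10⁻⁴ × 0.690) = 50.0 m/s
Converting: 50.0 m/s × 3.6 = 180 km/h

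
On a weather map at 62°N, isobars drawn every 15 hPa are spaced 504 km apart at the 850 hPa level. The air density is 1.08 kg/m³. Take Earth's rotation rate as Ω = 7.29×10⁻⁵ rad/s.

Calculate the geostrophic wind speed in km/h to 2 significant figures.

77 km/h

Coriolis parameter at 62°N:
f = 2Ω sin φ = 2 × 7.29×10⁻⁵ × sin 62° = 1.29×10⁻⁴ s⁻¹
Pressure gradient: |∂P/∂n| = 1500 Pa / 504000 m = 2.98×10⁻³ Pa/m
Geostrophic balance (pressure-gradient force = Coriolis force):
V_g = (1/(fρ)) |∂P/∂n| = 2.98×10⁻³ / (1.29×10⁻⁴ × 1.08) = 21.4 m/s
Converting: 21.4 m/s × 3.6 = 77 km/h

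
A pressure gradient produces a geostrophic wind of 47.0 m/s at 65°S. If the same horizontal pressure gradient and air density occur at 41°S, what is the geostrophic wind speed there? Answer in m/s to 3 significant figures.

64.9 m/s

With the same pressure gradient and density, V_g ∝ 1/f ∝ 1/sin φ.
V₂ = V₁ · sin φ₁ / sin φ₂ = 47.0 × sin 65° / sin 41°
V₂ = 47.0 × 0.9063/0.6561 = 64.9 m/s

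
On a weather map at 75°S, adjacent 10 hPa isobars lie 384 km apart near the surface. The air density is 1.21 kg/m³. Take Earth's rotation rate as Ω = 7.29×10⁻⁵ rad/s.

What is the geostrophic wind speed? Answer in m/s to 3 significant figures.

15.3 m/s

Coriolis parameter at 75°S:
f = 2Ω sin φ = 2 × 7.29×10⁻⁵ × sin 75° = 1.41×10⁻⁴ s⁻¹
Pressure gradient: |∂P/∂n| = 1000 Pa / 384000 m = 2.60×10⁻³ Pa/m
Geostrophic balance (pressure-gradient force = Coriolis force):
V_g = (1/(fρ)) |∂P/∂n| = 2.60×10⁻³ / (1.41×10⁻⁴ × 1.21) = 15.3 m/s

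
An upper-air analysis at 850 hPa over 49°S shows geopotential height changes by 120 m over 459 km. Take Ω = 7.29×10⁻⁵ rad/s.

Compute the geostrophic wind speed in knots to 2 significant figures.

Coriolis parameter at 49°S:
f = 2Ω sin φ = 2 × 7.29×10⁻⁵ × sin 49° = 1.10×10⁻⁴ s⁻¹
Height gradient: |∂Z/∂n| = 120 m / 459000 m = 2.61×10⁻⁴
On a pressure surface, geostrophic balance gives V_g = (g/f)|∂Z/∂n|:
V_g = 9.81 × 2.61×10⁻⁴ / 1.10×10⁻⁴ = 23.3 m/s
Converting: 23.3 m/s × 1.944 = 45 knots

45 knots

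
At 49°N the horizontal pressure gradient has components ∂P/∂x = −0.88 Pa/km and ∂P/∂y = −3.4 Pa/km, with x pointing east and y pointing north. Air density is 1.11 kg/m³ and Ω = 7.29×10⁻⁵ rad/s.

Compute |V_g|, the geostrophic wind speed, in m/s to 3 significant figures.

28.8 m/s

Coriolis parameter at 49°N:
f = 2Ω sin φ = 2 × 7.29×10⁻⁵ × sin 49° = 1.10×10⁻⁴ s⁻¹
Component geostrophic relations (x east, y north):
u_g = −(1/(fρ)) ∂P/∂y,  v_g = (1/(fρ)) ∂P/∂x
u_g = −(−3.4×10⁻³)/(1.10×10⁻⁴ × 1.11) = 27.8 m/s;  v_g = (−0.88×10⁻³)/(1.10×10⁻⁴ × 1.11) = −7.20 m/s
|V_g| = √(u_g² + v_g²) = 28.8 m/s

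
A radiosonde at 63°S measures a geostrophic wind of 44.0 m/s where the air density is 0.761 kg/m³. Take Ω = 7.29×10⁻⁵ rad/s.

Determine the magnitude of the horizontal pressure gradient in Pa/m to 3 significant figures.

Coriolis parameter at 63°S:
f = 2Ω sin φ = 2 × 7.29×10⁻⁵ × sin 63° = 1.30×10⁻⁴ s⁻¹
Geostrophic balance rearranged: |∂P/∂n| = f ρ V_g
|∂P/∂n| = 1.30×10⁻⁴ × 0.761 × 44.0 = 4.35×10⁻³ Pa/m

4.35×10⁻³ Pa/m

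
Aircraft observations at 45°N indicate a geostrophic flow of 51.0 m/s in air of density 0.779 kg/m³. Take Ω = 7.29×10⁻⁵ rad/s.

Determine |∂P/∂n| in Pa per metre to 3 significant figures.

4.10×10⁻³ Pa/m

Coriolis parameter at 45°N:
f = 2Ω sin φ = 2 × 7.29×10⁻⁵ × sin 45° = 1.03×10⁻⁴ s⁻¹
Geostrophic balance rearranged: |∂P/∂n| = f ρ V_g
|∂P/∂n| = 1.03×10⁻⁴ × 0.779 × 51.0 = 4.10×10⁻³ Pa/m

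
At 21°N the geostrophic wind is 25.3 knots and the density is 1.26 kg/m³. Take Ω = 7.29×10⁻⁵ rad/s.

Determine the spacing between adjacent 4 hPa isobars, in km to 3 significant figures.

Coriolis parameter at 21°N:
f = 2Ω sin φ = 2 × 7.29×10⁻⁵ × sin 21° = 5.23×10⁻⁵ s⁻¹
Wind speed in SI: 25.3 knots = 13.0 m/s
Geostrophic balance rearranged: |∂P/∂n| = f ρ V_g
|∂P/∂n| = 5.23×10⁻⁵ × 1.26 × 13.0 = 8.57×10⁻⁴ Pa/m
Isobar spacing: Δn = ΔP/|∂P/∂n| = 400 Pa / 8.57×10⁻⁴ Pa/m = 466814 m ≈ 467 km

467 km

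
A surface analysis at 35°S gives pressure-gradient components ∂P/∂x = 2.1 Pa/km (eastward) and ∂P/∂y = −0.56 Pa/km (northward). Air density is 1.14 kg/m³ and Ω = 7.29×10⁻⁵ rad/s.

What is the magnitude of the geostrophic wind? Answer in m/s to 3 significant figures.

Coriolis parameter at 35°S:
f = 2Ω sin φ = 2 × 7.29×10⁻⁵ × sin 35° = 8.36×10⁻⁵ s⁻¹
In the Southern Hemisphere f is negative: f = −8.36×10⁻⁵ s⁻¹.
Component geostrophic relations (x east, y north):
u_g = −(1/(fρ)) ∂P/∂y,  v_g = (1/(fρ)) ∂P/∂x
u_g = −(−0.56×10⁻³)/(−8.36×10⁻⁵ × 1.14) = −5.87 m/s;  v_g = (2.1×10⁻³)/(−8.36×10⁻⁵ × 1.14) = −22.0 m/s
|V_g| = √(u_g² + v_g²) = 22.8 m/s

22.8 m/s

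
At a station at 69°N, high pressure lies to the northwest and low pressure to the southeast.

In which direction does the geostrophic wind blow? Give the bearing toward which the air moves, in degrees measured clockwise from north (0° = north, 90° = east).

The pressure-gradient force points toward the southeast (bearing 135°).
Geostrophic balance: in the Northern Hemisphere the Coriolis force deflects motion to the right, so the geostrophic wind blows 90° to the right of the pressure-gradient force (low pressure on the left).
Rotating 135° by 90° clockwise gives 225° — the wind blows toward the southwest.

225°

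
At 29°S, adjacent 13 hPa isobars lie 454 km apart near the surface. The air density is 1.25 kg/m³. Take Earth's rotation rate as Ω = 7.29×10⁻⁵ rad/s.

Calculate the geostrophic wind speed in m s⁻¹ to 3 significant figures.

32.4 m s⁻¹

Coriolis parameter at 29°S:
f = 2Ω sin φ = 2 × 7.29×10⁻⁵ × sin 29° = 7.07×10⁻⁵ s⁻¹
Pressure gradient: |∂P/∂n| = 1300 Pa / 454000 m = 2.86×10⁻³ Pa/m
Geostrophic balance (pressure-gradient force = Coriolis force):
V_g = (1/(fρ)) |∂P/∂n| = 2.86×10⁻³ / (7.07×10⁻⁵ × 1.25) = 32.4 m/s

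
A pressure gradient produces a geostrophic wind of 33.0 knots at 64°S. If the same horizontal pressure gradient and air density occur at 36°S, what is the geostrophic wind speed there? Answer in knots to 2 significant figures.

50 knots

With the same pressure gradient and density, V_g ∝ 1/f ∝ 1/sin φ.
V₂ = V₁ · sin φ₁ / sin φ₂ = 33.0 × sin 64° / sin 36°
V₂ = 33.0 × 0.8988/0.5878 = 50 knots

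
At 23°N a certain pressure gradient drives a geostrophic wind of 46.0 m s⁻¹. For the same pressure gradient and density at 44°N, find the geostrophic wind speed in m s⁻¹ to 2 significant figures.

With the same pressure gradient and density, V_g ∝ 1/f ∝ 1/sin φ.
V₂ = V₁ · sin φ₁ / sin φ₂ = 46.0 × sin 23° / sin 44°
V₂ = 46.0 × 0.3907/0.6947 = 26 m s⁻¹

26 m s⁻¹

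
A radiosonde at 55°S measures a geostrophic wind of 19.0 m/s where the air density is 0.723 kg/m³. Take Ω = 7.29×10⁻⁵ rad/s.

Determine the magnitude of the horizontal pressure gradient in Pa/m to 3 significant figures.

Coriolis parameter at 55°S:
f = 2Ω sin φ = 2 × 7.29×10⁻⁵ × sin 55° = 1.19×10⁻⁴ s⁻¹
Geostrophic balance rearranged: |∂P/∂n| = f ρ V_g
|∂P/∂n| = 1.19×10⁻⁴ × 0.723 × 19.0 = 1.64×10⁻³ Pa/m

1.64×10⁻³ Pa/m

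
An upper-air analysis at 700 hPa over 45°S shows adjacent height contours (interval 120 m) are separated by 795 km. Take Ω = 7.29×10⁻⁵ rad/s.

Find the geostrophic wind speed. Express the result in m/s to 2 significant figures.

Coriolis parameter at 45°S:
f = 2Ω sin φ = 2 × 7.29×10⁻⁵ × sin 45° = 1.03×10⁻⁴ s⁻¹
Height gradient: |∂Z/∂n| = 120 m / 795000 m = 1.51×10⁻⁴
On a pressure surface, geostrophic balance gives V_g = (g/f)|∂Z/∂n|:
V_g = 9.81 × 1.51×10⁻⁴ / 1.03×10⁻⁴ = 14.4 m/s

14 m/s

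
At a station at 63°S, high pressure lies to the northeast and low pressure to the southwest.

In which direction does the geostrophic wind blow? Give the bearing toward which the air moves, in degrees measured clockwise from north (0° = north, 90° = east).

The pressure-gradient force points toward the southwest (bearing 225°).
Geostrophic balance: in the Southern Hemisphere the Coriolis force deflects motion to the left, so the geostrophic wind blows 90° to the left of the pressure-gradient force (low pressure on the right).
Rotating 225° by 90° counterclockwise gives 135° — the wind blows toward the southeast.

135°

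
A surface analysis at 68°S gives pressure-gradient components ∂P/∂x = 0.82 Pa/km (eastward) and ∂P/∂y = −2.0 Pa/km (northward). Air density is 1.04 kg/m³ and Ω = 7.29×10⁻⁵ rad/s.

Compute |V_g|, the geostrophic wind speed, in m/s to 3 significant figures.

Coriolis parameter at 68°S:
f = 2Ω sin φ = 2 × 7.29×10⁻⁵ × sin 68° = 1.35×10⁻⁴ s⁻¹
In the Southern Hemisphere f is negative: f = −1.35×10⁻⁴ s⁻¹.
Component geostrophic relations (x east, y north):
u_g = −(1/(fρ)) ∂P/∂y,  v_g = (1/(fρ)) ∂P/∂x
u_g = −(−2.0×10⁻³)/(−1.35×10⁻⁴ × 1.04) = −14.2 m/s;  v_g = (0.82×10⁻³)/(−1.35×10⁻⁴ × 1.04) = −5.83 m/s
|V_g| = √(u_g² + v_g²) = 15.4 m/s

15.4 m/s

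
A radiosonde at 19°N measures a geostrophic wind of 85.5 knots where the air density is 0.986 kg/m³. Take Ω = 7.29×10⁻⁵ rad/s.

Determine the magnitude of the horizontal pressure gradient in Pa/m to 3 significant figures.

Coriolis parameter at 19°N:
f = 2Ω sin φ = 2 × 7.29×10⁻⁵ × sin 19° = 4.75×10⁻⁵ s⁻¹
Wind speed in SI: 85.5 knots = 44.0 m/s
Geostrophic balance rearranged: |∂P/∂n| = f ρ V_g
|∂P/∂n| = 4.75×10⁻⁵ × 0.986 × 44.0 = 2.06×10⁻³ Pa/m

2.06×10⁻³ Pa/m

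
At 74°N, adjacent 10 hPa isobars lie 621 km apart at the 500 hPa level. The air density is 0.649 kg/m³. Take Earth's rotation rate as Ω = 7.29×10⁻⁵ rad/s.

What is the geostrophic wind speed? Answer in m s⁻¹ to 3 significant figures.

Coriolis parameter at 74°N:
f = 2Ω sin φ = 2 × 7.29×10⁻⁵ × sin 74° = 1.40×10⁻⁴ s⁻¹
Pressure gradient: |∂P/∂n| = 1000 Pa / 621000 m = 1.61×10⁻³ Pa/m
Geostrophic balance (pressure-gradient force = Coriolis force):
V_g = (1/(fρ)) |∂P/∂n| = 1.61×10⁻³ / (1.40×10⁻⁴ × 0.649) = 17.7 m/s

17.7 m s⁻¹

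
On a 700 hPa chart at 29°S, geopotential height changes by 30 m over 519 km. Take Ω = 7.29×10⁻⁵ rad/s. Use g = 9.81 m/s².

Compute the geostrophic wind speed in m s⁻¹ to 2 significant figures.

8.0 m s⁻¹

Coriolis parameter at 29°S:
f = 2Ω sin φ = 2 × 7.29×10⁻⁵ × sin 29° = 7.07×10⁻⁵ s⁻¹
Height gradient: |∂Z/∂n| = 30 m / 519000 m = 5.78×10⁻⁵
On a pressure surface, geostrophic balance gives V_g = (g/f)|∂Z/∂n|:
V_g = 9.81 × 5.78×10⁻⁵ / 7.07×10⁻⁵ = 8.02 m/s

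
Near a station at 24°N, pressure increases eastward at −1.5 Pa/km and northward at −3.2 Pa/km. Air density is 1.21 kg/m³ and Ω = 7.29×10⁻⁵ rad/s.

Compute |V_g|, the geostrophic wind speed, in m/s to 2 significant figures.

Coriolis parameter at 24°N:
f = 2Ω sin φ = 2 × 7.29×10⁻⁵ × sin 24° = 5.93×10⁻⁵ s⁻¹
Component geostrophic relations (x east, y north):
u_g = −(1/(fρ)) ∂P/∂y,  v_g = (1/(fρ)) ∂P/∂x
u_g = −(−3.2×10⁻³)/(5.93×10⁻⁵ × 1.21) = 44.6 m/s;  v_g = (−1.5×10⁻³)/(5.93×10⁻⁵ × 1.21) = −20.9 m/s
|V_g| = √(u_g² + v_g²) = 49.3 m/s

49 m/s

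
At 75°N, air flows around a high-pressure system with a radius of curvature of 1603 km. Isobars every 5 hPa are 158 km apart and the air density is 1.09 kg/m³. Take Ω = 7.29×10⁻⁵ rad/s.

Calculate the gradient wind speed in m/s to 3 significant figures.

Coriolis parameter at 75°N:
f = 2Ω sin φ = 2 × 7.29×10⁻⁵ × sin 75° = 1.41×10⁻⁴ s⁻¹
Pressure gradient: |∂P/∂n| = 500 Pa / 158000 m = 3.16×10⁻³ Pa/m
Geostrophic speed: V_g = |∂P/∂n|/(fρ) = 3.16×10⁻³/(1.41×10⁻⁴ × 1.09) = 20.6 m/s
Around a high, pressure-gradient force acts outward with centrifugal, so Coriolis balances both:
fV = (1/ρ)|∂P/∂n| + V²/R  →  V² − fR·V + fR·V_g = 0
With fR = 1.41×10⁻⁴ × 1603×10³ m = 226 m/s:
V = [fR − √((fR)² − 4 fR V_g)]/2 = [226 − √(226² − 4×226×20.6)]/2 = 22.9 m/s
Supergeostrophic (V > V_g = 20.6 m/s), as expected around a high.

22.9 m/s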